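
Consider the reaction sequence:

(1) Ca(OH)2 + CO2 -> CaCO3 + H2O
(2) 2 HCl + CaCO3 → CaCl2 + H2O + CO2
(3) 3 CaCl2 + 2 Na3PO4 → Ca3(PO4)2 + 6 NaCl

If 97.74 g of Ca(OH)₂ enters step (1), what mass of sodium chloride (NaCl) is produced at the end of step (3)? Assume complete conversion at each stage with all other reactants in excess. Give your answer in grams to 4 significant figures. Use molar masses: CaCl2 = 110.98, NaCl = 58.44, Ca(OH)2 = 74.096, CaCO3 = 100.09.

n(Ca(OH)2) = 97.74 / 74.096 = 1.3191 mol.
Reaction (1): Ca(OH)2→CaCO3 ratio 1:1 ⇒ n(CaCO3) = 1.3191 mol.
Reaction (2): CaCO3→CaCl2 ratio 1:1 ⇒ n(CaCl2) = 1.3191 mol.
Reaction (3): CaCl2→NaCl ratio 3:6 ⇒ n(NaCl) = 2.6382 mol.
Mass of NaCl = 2.6382 × 58.44 = 154.18 g.

154.2 g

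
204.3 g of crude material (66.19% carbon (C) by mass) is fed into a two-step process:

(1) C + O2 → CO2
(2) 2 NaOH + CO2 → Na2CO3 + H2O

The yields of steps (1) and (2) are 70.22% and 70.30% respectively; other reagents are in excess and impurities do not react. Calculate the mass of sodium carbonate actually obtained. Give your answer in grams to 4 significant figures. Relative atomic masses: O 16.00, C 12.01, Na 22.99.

Pure C = 204.3 × 0.6619 = 135.23 g.
M(C) = 12.01 g/mol.
M(Na2CO3) = 2(22.99) + 12.01 + 3(16.00) = 105.99 g/mol.
n(C) = 135.23 / 12.01 = 11.259 mol.
Step 1 (C:CO2 = 1:1): theoretical n(CO2) = 11.259 mol; at 70.22% yield, n(CO2) = 7.9064 mol.
Step 2 (CO2:Na2CO3 = 1:1): theoretical n(Na2CO3) = 7.9064 mol, so theoretical mass = 7.9064 × 105.99 = 838.00 g.
At 70.30% yield, actual mass of Na2CO3 = 838.00 × 0.7030 = 589.11 g.

589.1 g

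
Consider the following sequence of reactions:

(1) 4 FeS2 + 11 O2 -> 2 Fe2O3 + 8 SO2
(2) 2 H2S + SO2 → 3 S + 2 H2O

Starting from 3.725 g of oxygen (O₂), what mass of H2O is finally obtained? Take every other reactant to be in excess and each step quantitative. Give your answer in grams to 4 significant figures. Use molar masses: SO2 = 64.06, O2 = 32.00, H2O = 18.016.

3.050 g

n(O2) = 3.7250 / 32.00 = 0.11641 mol.
Step 1 gives a 11:8 ratio of O2 to SO2, so n(SO2) = 0.084659 mol.
In step 2 the SO2:H2O ratio is 1:2, so n(H2O) = 0.16932 mol.
Mass of H2O = 0.16932 × 18.016 = 3.0504 g.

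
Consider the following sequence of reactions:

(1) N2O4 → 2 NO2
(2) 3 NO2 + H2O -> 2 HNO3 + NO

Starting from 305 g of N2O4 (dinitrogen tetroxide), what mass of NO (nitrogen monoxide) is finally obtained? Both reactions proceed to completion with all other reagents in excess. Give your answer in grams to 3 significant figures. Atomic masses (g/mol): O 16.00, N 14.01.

66.3 g

M(N2O4) = 2(14.01) + 4(16.00) = 92.02 g/mol.
M(NO) = 14.01 + 16.00 = 30.01 g/mol.
n(N2O4) = 305.0 / 92.02 = 3.314 mol.
Step 1 gives a 1:2 ratio of N2O4 to NO2, so n(NO2) = 6.629 mol.
In step 2 the NO2:NO ratio is 3:1, so n(NO) = 2.210 mol.
Mass of NO = 2.210 × 30.01 = 66.31 g.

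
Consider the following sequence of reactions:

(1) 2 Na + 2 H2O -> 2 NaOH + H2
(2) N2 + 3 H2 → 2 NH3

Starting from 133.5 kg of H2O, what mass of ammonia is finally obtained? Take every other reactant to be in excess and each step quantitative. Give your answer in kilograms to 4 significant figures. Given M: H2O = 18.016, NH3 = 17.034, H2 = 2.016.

133.5 kg = 133500 g.
n(H2O) = 133500 / 18.016 = 7410.1 mol.
Step 1 gives a 2:1 ratio of H2O to H2, so n(H2) = 3705.0 mol.
In step 2 the H2:NH3 ratio is 3:2, so n(NH3) = 2470.0 mol.
Mass of NH3 = 2470.0 × 17.034 = 42074 g = 42.07 kg.

42.07 kg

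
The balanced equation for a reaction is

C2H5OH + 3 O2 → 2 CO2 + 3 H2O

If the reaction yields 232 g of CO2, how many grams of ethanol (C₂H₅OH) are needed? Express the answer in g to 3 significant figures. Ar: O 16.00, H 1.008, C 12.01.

121 g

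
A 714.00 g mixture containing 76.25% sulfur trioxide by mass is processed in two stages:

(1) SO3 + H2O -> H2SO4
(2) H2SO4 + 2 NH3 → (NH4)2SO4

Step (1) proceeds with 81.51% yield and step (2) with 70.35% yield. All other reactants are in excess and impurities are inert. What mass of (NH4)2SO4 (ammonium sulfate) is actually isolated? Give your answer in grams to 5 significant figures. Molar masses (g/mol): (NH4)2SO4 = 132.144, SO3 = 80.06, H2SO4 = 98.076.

515.28 g

Pure SO3 = 714.00 × 0.7625 = 544.425 g.
n(SO3) = 544.425 / 80.06 = 6.80021 mol.
Step 1 (SO3:H2SO4 = 1:1): theoretical n(H2SO4) = 6.80021 mol; at 81.51% yield, n(H2SO4) = 5.54285 mol.
Step 2 (H2SO4:(NH4)2SO4 = 1:1): theoretical n((NH4)2SO4) = 5.54285 mol, so theoretical mass = 5.54285 × 132.144 = 732.455 g.
At 70.35% yield, actual mass of (NH4)2SO4 = 732.455 × 0.7035 = 515.282 g.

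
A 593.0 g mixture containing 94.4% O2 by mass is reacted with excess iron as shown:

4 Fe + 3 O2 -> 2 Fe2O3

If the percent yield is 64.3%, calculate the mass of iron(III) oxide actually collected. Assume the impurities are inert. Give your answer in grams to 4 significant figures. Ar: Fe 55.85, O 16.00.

1198 g

Pure O2 available = 593.0 g × 0.944 = 559.79 g.
M(O2) = 2(16.00) = 32.00 g/mol.
M(Fe2O3) = 2(55.85) + 3(16.00) = 159.70 g/mol.
n(O2) = 559.79 g / 32.00 g/mol = 17.494 mol.
From the equation the O2:Fe2O3 mole ratio is 3:2, so n(Fe2O3) = 17.494 × 2/3 = 11.662 mol.
Mass of Fe2O3 = 11.662 mol × 159.70 g/mol = 1862.5 g.
Actual mass collected = 1862.5 g × 0.643 = 1197.6 g.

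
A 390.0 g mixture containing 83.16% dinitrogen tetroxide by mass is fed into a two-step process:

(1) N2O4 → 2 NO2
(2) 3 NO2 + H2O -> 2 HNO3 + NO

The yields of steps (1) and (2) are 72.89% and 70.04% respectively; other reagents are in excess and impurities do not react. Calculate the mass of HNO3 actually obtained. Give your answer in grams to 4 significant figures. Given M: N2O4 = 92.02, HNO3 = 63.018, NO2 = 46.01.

Pure N2O4 = 390.0 × 0.8316 = 324.32 g.
n(N2O4) = 324.32 / 92.02 = 3.5245 mol.
Step 1 (N2O4:NO2 = 1:2): theoretical n(NO2) = 7.0490 mol; at 72.89% yield, n(NO2) = 5.1380 mol.
Step 2 (NO2:HNO3 = 3:2): theoretical n(HNO3) = 3.4253 mol, so theoretical mass = 3.4253 × 63.018 = 215.86 g.
At 70.04% yield, actual mass of HNO3 = 215.86 × 0.7004 = 151.19 g.

151.2 g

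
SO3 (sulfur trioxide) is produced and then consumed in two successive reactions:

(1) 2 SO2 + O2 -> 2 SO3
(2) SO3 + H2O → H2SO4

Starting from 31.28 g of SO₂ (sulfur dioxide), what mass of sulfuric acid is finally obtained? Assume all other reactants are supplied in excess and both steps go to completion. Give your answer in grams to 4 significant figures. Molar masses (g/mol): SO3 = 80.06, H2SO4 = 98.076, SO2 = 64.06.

n(SO2) = 31.280 / 64.06 = 0.48829 mol.
Step 1 gives a 2:2 ratio of SO2 to SO3, so n(SO3) = 0.48829 mol.
In step 2 the SO3:H2SO4 ratio is 1:1, so n(H2SO4) = 0.48829 mol.
Mass of H2SO4 = 0.48829 × 98.076 = 47.890 g.

47.89 g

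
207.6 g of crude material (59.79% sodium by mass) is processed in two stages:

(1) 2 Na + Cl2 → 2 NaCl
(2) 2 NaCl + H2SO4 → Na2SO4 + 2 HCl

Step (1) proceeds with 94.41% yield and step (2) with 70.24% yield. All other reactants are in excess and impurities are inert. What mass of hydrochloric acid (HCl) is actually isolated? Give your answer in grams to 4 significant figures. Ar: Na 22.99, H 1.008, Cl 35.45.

Pure Na = 207.6 × 0.5979 = 124.12 g.
M(Na) = 22.99 g/mol.
M(HCl) = 1.008 + 35.45 = 36.458 g/mol.
n(Na) = 124.12 / 22.99 = 5.3990 mol.
Step 1 (Na:NaCl = 2:2): theoretical n(NaCl) = 5.3990 mol; at 94.41% yield, n(NaCl) = 5.0972 mol.
Step 2 (NaCl:HCl = 2:2): theoretical n(HCl) = 5.0972 mol, so theoretical mass = 5.0972 × 36.458 = 185.84 g.
At 70.24% yield, actual mass of HCl = 185.84 × 0.7024 = 130.53 g.

130.5 g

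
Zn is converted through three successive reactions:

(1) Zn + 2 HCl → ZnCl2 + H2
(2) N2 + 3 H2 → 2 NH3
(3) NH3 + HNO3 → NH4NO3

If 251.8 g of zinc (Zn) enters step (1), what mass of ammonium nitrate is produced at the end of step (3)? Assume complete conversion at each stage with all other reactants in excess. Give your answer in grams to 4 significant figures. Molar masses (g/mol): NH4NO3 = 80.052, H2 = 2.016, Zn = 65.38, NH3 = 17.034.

n(Zn) = 251.8 / 65.38 = 3.8513 mol.
Reaction (1): Zn→H2 ratio 1:1 ⇒ n(H2) = 3.8513 mol.
Reaction (2): H2→NH3 ratio 3:2 ⇒ n(NH3) = 2.5676 mol.
Reaction (3): NH3→NH4NO3 ratio 1:1 ⇒ n(NH4NO3) = 2.5676 mol.
Mass of NH4NO3 = 2.5676 × 80.052 = 205.54 g.

205.5 g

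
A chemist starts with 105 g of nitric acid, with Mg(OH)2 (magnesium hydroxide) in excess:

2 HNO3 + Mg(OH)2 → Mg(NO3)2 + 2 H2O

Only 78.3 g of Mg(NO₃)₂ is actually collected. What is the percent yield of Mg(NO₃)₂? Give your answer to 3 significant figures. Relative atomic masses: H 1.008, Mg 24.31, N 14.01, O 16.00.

M(HNO3) = 1.008 + 14.01 + 3(16.00) = 63.018 g/mol.
M(Mg(NO3)2) = 24.31 + 2(14.01) + 6(16.00) = 148.33 g/mol.
n(HNO3) = 105.0 g / 63.018 g/mol = 1.666 mol.
From the equation the HNO3:Mg(NO3)2 mole ratio is 2:1, so n(Mg(NO3)2) = 1.666 × 1/2 = 0.8331 mol.
Mass of Mg(NO3)2 = 0.8331 mol × 148.33 g/mol = 123.6 g.
This is the theoretical yield. Percent yield = 78.3 g / 123.6 g × 100% = 63.36%.

63.4 %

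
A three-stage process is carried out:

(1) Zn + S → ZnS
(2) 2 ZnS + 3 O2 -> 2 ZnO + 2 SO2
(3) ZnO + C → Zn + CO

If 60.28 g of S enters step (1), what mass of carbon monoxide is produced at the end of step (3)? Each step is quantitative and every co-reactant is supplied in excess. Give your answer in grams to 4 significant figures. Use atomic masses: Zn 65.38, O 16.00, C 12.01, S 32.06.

52.67 g

M(S) = 32.06 g/mol.
M(CO) = 12.01 + 16.00 = 28.01 g/mol.
n(S) = 60.28 / 32.06 = 1.8802 mol.
Reaction (1): S→ZnS ratio 1:1 ⇒ n(ZnS) = 1.8802 mol.
Reaction (2): ZnS→ZnO ratio 2:2 ⇒ n(ZnO) = 1.8802 mol.
Reaction (3): ZnO→CO ratio 1:1 ⇒ n(CO) = 1.8802 mol.
Mass of CO = 1.8802 × 28.01 = 52.665 g.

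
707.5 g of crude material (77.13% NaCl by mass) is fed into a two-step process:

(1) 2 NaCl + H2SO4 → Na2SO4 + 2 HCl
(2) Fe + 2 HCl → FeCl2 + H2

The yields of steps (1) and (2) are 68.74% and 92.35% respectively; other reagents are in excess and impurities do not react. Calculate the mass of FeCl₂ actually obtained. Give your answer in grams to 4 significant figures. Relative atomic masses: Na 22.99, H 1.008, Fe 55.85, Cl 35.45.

375.7 g

Pure NaCl = 707.5 × 0.7713 = 545.69 g.
M(NaCl) = 22.99 + 35.45 = 58.44 g/mol.
M(FeCl2) = 55.85 + 2(35.45) = 126.75 g/mol.
n(NaCl) = 545.69 / 58.44 = 9.3377 mol.
Step 1 (NaCl:HCl = 2:2): theoretical n(HCl) = 9.3377 mol; at 68.74% yield, n(HCl) = 6.4187 mol.
Step 2 (HCl:FeCl2 = 2:1): theoretical n(FeCl2) = 3.2094 mol, so theoretical mass = 3.2094 × 126.75 = 406.79 g.
At 92.35% yield, actual mass of FeCl2 = 406.79 × 0.9235 = 375.67 g.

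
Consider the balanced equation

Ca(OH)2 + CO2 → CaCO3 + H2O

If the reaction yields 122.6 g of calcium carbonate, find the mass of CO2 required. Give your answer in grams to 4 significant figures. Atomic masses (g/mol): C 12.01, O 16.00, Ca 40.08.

53.91 g

M(CaCO3) = 40.08 + 12.01 + 3(16.00) = 100.09 g/mol.
M(CO2) = 12.01 + 2(16.00) = 44.01 g/mol.
n(CaCO3) = 122.60 g / 100.09 g/mol = 1.2249 mol.
From the equation the CaCO3:CO2 mole ratio is 1:1, so n(CO2) = 1.2249 × 1/1 = 1.2249 mol.
Mass of CO2 = 1.2249 mol × 44.01 g/mol = 53.908 g.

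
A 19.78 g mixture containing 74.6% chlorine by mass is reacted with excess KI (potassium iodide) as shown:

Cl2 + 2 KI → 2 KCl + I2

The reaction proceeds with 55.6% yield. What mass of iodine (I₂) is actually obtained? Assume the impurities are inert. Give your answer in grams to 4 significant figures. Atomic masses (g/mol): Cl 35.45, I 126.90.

29.37 g

Pure Cl2 available = 19.78 g × 0.746 = 14.756 g.
M(Cl2) = 2(35.45) = 70.90 g/mol.
M(I2) = 2(126.90) = 253.80 g/mol.
n(Cl2) = 14.756 g / 70.90 g/mol = 0.20812 mol.
From the equation the Cl2:I2 mole ratio is 1:1, so n(I2) = 0.20812 × 1/1 = 0.20812 mol.
Mass of I2 = 0.20812 mol × 253.80 g/mol = 52.821 g.
Actual mass collected = 52.821 g × 0.556 = 29.369 g.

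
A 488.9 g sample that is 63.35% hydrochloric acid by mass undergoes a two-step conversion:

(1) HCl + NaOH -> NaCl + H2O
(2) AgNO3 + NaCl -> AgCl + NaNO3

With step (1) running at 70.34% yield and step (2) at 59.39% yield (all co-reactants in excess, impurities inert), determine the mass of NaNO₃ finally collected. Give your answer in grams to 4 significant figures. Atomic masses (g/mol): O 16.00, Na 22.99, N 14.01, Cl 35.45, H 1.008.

Pure HCl = 488.9 × 0.6335 = 309.72 g.
M(HCl) = 1.008 + 35.45 = 36.458 g/mol.
M(NaNO3) = 22.99 + 14.01 + 3(16.00) = 85.00 g/mol.
n(HCl) = 309.72 / 36.458 = 8.4952 mol.
Step 1 (HCl:NaCl = 1:1): theoretical n(NaCl) = 8.4952 mol; at 70.34% yield, n(NaCl) = 5.9755 mol.
Step 2 (NaCl:NaNO3 = 1:1): theoretical n(NaNO3) = 5.9755 mol, so theoretical mass = 5.9755 × 85.00 = 507.92 g.
At 59.39% yield, actual mass of NaNO3 = 507.92 × 0.5939 = 301.65 g.

301.7 g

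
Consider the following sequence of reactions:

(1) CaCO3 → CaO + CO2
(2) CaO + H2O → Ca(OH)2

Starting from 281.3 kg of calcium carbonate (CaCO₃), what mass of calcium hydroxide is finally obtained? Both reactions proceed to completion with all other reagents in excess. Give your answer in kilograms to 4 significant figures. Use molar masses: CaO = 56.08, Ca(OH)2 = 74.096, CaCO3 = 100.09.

208.2 kg

281.3 kg = 281300 g.
n(CaCO3) = 281300 / 100.09 = 2810.5 mol.
Step 1 gives a 1:1 ratio of CaCO3 to CaO, so n(CaO) = 2810.5 mol.
In step 2 the CaO:Ca(OH)2 ratio is 1:1, so n(Ca(OH)2) = 2810.5 mol.
Mass of Ca(OH)2 = 2810.5 × 74.096 = 208240 g = 208.2 kg.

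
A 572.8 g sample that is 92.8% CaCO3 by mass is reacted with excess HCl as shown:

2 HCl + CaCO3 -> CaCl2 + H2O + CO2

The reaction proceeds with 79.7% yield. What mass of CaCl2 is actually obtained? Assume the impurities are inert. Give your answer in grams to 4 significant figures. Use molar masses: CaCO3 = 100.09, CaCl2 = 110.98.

469.7 g

Pure CaCO3 available = 572.8 g × 0.928 = 531.56 g.
n(CaCO3) = 531.56 g / 100.09 g/mol = 5.3108 mol.
From the equation the CaCO3:CaCl2 mole ratio is 1:1, so n(CaCl2) = 5.3108 × 1/1 = 5.3108 mol.
Mass of CaCl2 = 5.3108 mol × 110.98 g/mol = 589.39 g.
Actual mass collected = 589.39 g × 0.797 = 469.75 g.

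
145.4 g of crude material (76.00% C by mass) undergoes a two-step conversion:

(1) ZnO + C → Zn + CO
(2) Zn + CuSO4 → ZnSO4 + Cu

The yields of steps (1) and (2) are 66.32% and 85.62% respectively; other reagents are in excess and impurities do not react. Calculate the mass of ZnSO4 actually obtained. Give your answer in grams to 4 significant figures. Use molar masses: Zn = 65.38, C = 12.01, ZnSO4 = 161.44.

843.5 g

Pure C = 145.4 × 0.7600 = 110.50 g.
n(C) = 110.50 / 12.01 = 9.2010 mol.
Step 1 (C:Zn = 1:1): theoretical n(Zn) = 9.2010 mol; at 66.32% yield, n(Zn) = 6.1021 mol.
Step 2 (Zn:ZnSO4 = 1:1): theoretical n(ZnSO4) = 6.1021 mol, so theoretical mass = 6.1021 × 161.44 = 985.12 g.
At 85.62% yield, actual mass of ZnSO4 = 985.12 × 0.8562 = 843.46 g.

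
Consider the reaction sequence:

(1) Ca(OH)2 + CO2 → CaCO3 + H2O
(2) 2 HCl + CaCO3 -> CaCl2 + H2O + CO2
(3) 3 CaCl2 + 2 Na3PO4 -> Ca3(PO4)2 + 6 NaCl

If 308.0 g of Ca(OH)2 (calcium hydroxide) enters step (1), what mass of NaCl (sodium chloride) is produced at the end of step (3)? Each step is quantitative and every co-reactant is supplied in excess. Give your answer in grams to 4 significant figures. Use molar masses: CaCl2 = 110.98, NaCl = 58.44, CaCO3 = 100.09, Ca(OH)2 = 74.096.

n(Ca(OH)2) = 308.0 / 74.096 = 4.1568 mol.
Reaction (1): Ca(OH)2→CaCO3 ratio 1:1 ⇒ n(CaCO3) = 4.1568 mol.
Reaction (2): CaCO3→CaCl2 ratio 1:1 ⇒ n(CaCl2) = 4.1568 mol.
Reaction (3): CaCl2→NaCl ratio 3:6 ⇒ n(NaCl) = 8.3135 mol.
Mass of NaCl = 8.3135 × 58.44 = 485.84 g.

485.8 g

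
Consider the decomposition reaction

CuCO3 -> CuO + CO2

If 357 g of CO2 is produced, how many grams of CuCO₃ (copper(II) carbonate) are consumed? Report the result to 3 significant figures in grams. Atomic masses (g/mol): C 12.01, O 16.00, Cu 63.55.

M(CO2) = 12.01 + 2(16.00) = 44.01 g/mol.
M(CuCO3) = 63.55 + 12.01 + 3(16.00) = 123.56 g/mol.
n(CO2) = 357.0 g / 44.01 g/mol = 8.112 mol.
From the equation the CO2:CuCO3 mole ratio is 1:1, so n(CuCO3) = 8.112 × 1/1 = 8.112 mol.
Mass of CuCO3 = 8.112 mol × 123.56 g/mol = 1002 g.

1000 g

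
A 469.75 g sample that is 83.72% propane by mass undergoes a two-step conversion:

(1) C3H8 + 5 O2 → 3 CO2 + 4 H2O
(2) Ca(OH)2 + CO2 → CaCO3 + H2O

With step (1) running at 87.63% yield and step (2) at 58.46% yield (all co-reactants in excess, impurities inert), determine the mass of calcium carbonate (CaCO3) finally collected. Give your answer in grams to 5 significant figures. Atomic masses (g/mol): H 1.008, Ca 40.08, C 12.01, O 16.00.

1372.0 g

Pure C3H8 = 469.75 × 0.8372 = 393.275 g.
M(C3H8) = 3(12.01) + 8(1.008) = 44.094 g/mol.
M(CaCO3) = 40.08 + 12.01 + 3(16.00) = 100.09 g/mol.
n(C3H8) = 393.275 / 44.094 = 8.91901 mol.
Step 1 (C3H8:CO2 = 1:3): theoretical n(CO2) = 26.7570 mol; at 87.63% yield, n(CO2) = 23.4472 mol.
Step 2 (CO2:CaCO3 = 1:1): theoretical n(CaCO3) = 23.4472 mol, so theoretical mass = 23.4472 × 100.09 = 2346.83 g.
At 58.46% yield, actual mass of CaCO3 = 2346.83 × 0.5846 = 1371.96 g.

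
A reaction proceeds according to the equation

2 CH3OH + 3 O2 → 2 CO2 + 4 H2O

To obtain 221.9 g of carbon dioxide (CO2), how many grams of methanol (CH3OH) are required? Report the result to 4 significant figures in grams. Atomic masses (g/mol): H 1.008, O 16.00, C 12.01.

M(CO2) = 12.01 + 2(16.00) = 44.01 g/mol.
M(CH3OH) = 12.01 + 4(1.008) + 16.00 = 32.042 g/mol.
n(CO2) = 221.90 g / 44.01 g/mol = 5.0420 mol.
From the equation the CO2:CH3OH mole ratio is 2:2, so n(CH3OH) = 5.0420 × 2/2 = 5.0420 mol.
Mass of CH3OH = 5.0420 mol × 32.042 g/mol = 161.56 g.

161.6 g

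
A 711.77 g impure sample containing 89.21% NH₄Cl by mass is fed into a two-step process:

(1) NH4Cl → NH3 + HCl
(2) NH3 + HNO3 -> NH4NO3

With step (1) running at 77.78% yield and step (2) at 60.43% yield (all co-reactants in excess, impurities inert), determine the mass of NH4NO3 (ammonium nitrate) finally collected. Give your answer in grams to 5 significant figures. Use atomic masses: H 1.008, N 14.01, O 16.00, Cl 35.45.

Pure NH4Cl = 711.77 × 0.8921 = 634.970 g.
M(NH4Cl) = 14.01 + 4(1.008) + 35.45 = 53.492 g/mol.
M(NH4NO3) = 2(14.01) + 4(1.008) + 3(16.00) = 80.052 g/mol.
n(NH4Cl) = 634.970 / 53.492 = 11.8704 mol.
Step 1 (NH4Cl:NH3 = 1:1): theoretical n(NH3) = 11.8704 mol; at 77.78% yield, n(NH3) = 9.23278 mol.
Step 2 (NH3:NH4NO3 = 1:1): theoretical n(NH4NO3) = 9.23278 mol, so theoretical mass = 9.23278 × 80.052 = 739.102 g.
At 60.43% yield, actual mass of NH4NO3 = 739.102 × 0.6043 = 446.639 g.

446.64 g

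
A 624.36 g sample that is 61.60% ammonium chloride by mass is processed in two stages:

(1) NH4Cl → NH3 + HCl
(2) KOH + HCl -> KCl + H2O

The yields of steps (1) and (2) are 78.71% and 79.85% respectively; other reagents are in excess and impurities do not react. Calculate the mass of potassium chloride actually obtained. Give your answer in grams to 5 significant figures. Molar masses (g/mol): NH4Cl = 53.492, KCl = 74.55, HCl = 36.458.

336.88 g

Pure NH4Cl = 624.36 × 0.6160 = 384.606 g.
n(NH4Cl) = 384.606 / 53.492 = 7.18997 mol.
Step 1 (NH4Cl:HCl = 1:1): theoretical n(HCl) = 7.18997 mol; at 78.71% yield, n(HCl) = 5.65922 mol.
Step 2 (HCl:KCl = 1:1): theoretical n(KCl) = 5.65922 mol, so theoretical mass = 5.65922 × 74.55 = 421.895 g.
At 79.85% yield, actual mass of KCl = 421.895 × 0.7985 = 336.883 g.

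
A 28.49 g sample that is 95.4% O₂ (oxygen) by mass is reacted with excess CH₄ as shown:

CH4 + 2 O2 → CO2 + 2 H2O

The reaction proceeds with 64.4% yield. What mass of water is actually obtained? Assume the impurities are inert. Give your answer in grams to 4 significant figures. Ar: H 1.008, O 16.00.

Pure O2 available = 28.49 g × 0.954 = 27.179 g.
M(O2) = 2(16.00) = 32.00 g/mol.
M(H2O) = 2(1.008) + 16.00 = 18.016 g/mol.
n(O2) = 27.179 g / 32.00 g/mol = 0.84936 mol.
From the equation the O2:H2O mole ratio is 2:2, so n(H2O) = 0.84936 × 2/2 = 0.84936 mol.
Mass of H2O = 0.84936 mol × 18.016 g/mol = 15.302 g.
Actual mass collected = 15.302 g × 0.644 = 9.8545 g.

9.855 g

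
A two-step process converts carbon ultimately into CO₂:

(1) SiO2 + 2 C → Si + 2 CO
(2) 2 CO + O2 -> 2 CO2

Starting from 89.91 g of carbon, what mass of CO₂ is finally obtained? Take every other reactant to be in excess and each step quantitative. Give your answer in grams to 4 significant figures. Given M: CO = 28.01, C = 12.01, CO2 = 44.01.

329.5 g

n(C) = 89.910 / 12.01 = 7.4863 mol.
Step 1 gives a 2:2 ratio of C to CO, so n(CO) = 7.4863 mol.
In step 2 the CO:CO2 ratio is 2:2, so n(CO2) = 7.4863 mol.
Mass of CO2 = 7.4863 × 44.01 = 329.47 g.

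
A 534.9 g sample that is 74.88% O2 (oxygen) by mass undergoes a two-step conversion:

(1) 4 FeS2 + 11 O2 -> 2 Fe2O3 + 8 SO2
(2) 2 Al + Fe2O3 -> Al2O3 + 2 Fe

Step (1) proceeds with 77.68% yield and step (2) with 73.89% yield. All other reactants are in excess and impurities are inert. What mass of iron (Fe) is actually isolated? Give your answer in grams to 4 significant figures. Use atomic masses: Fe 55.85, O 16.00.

145.9 g

Pure O2 = 534.9 × 0.7488 = 400.53 g.
M(O2) = 2(16.00) = 32.00 g/mol.
M(Fe) = 55.85 g/mol.
n(O2) = 400.53 / 32.00 = 12.517 mol.
Step 1 (O2:Fe2O3 = 11:2): theoretical n(Fe2O3) = 2.2758 mol; at 77.68% yield, n(Fe2O3) = 1.7678 mol.
Step 2 (Fe2O3:Fe = 1:2): theoretical n(Fe) = 3.5356 mol, so theoretical mass = 3.5356 × 55.85 = 197.46 g.
At 73.89% yield, actual mass of Fe = 197.46 × 0.7389 = 145.91 g.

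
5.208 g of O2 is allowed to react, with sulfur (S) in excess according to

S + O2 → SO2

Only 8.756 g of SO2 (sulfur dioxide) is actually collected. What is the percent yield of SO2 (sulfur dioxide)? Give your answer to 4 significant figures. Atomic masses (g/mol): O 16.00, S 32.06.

M(O2) = 2(16.00) = 32.00 g/mol.
M(SO2) = 32.06 + 2(16.00) = 64.06 g/mol.
n(O2) = 5.2080 g / 32.00 g/mol = 0.16275 mol.
From the equation the O2:SO2 mole ratio is 1:1, so n(SO2) = 0.16275 × 1/1 = 0.16275 mol.
Mass of SO2 = 0.16275 mol × 64.06 g/mol = 10.426 g.
This is the theoretical yield. Percent yield = 8.756 g / 10.426 g × 100% = 83.984%.

83.98 %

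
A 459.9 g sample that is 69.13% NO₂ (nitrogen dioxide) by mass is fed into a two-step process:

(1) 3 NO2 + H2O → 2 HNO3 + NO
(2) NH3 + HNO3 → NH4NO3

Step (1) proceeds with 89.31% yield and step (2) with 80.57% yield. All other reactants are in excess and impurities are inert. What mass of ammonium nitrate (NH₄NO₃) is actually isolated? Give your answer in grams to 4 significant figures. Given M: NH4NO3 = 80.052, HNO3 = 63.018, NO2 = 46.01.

265.4 g

Pure NO2 = 459.9 × 0.6913 = 317.93 g.
n(NO2) = 317.93 / 46.01 = 6.9100 mol.
Step 1 (NO2:HNO3 = 3:2): theoretical n(HNO3) = 4.6067 mol; at 89.31% yield, n(HNO3) = 4.1142 mol.
Step 2 (HNO3:NH4NO3 = 1:1): theoretical n(NH4NO3) = 4.1142 mol, so theoretical mass = 4.1142 × 80.052 = 329.35 g.
At 80.57% yield, actual mass of NH4NO3 = 329.35 × 0.8057 = 265.36 g.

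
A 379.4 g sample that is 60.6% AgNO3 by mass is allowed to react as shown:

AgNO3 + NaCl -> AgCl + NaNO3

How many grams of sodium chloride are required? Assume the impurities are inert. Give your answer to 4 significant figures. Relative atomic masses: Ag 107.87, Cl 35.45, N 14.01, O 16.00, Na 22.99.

Mass of pure AgNO3 = 379.4 g × 0.606 = 229.92 g.
M(AgNO3) = 107.87 + 14.01 + 3(16.00) = 169.88 g/mol.
M(NaCl) = 22.99 + 35.45 = 58.44 g/mol.
n(AgNO3) = 229.92 g / 169.88 g/mol = 1.3534 mol.
From the equation the AgNO3:NaCl mole ratio is 1:1, so n(NaCl) = 1.3534 × 1/1 = 1.3534 mol.
Mass of NaCl = 1.3534 mol × 58.44 g/mol = 79.093 g.

79.09 g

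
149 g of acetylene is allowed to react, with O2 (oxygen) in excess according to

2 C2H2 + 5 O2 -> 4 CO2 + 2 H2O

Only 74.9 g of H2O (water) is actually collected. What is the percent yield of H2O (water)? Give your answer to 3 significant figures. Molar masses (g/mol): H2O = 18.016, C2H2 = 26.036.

72.6 %

n(C2H2) = 149.0 g / 26.036 g/mol = 5.723 mol.
From the equation the C2H2:H2O mole ratio is 2:2, so n(H2O) = 5.723 × 2/2 = 5.723 mol.
Mass of H2O = 5.723 mol × 18.016 g/mol = 103.1 g.
This is the theoretical yield. Percent yield = 74.9 g / 103.1 g × 100% = 72.65%.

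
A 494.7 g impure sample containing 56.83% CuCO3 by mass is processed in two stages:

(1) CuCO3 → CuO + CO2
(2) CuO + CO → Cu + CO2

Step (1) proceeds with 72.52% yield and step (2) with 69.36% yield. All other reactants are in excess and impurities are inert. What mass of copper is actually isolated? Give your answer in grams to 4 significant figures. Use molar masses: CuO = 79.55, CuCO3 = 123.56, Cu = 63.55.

72.73 g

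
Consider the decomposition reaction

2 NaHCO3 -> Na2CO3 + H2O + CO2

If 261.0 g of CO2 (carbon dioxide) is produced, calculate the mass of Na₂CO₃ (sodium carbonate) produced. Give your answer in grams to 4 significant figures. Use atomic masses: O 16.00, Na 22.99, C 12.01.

628.6 g

M(CO2) = 12.01 + 2(16.00) = 44.01 g/mol.
M(Na2CO3) = 2(22.99) + 12.01 + 3(16.00) = 105.99 g/mol.
n(CO2) = 261.00 g / 44.01 g/mol = 5.9305 mol.
From the equation the CO2:Na2CO3 mole ratio is 1:1, so n(Na2CO3) = 5.9305 × 1/1 = 5.9305 mol.
Mass of Na2CO3 = 5.9305 mol × 105.99 g/mol = 628.57 g.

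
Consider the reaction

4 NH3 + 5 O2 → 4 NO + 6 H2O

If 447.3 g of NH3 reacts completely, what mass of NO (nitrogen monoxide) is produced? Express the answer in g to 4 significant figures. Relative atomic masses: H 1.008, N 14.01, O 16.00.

788.0 g

M(NH3) = 14.01 + 3(1.008) = 17.034 g/mol.
M(NO) = 14.01 + 16.00 = 30.01 g/mol.
n(NH3) = 447.30 g / 17.034 g/mol = 26.259 mol.
From the equation the NH3:NO mole ratio is 4:4, so n(NO) = 26.259 × 4/4 = 26.259 mol.
Mass of NO = 26.259 mol × 30.01 g/mol = 788.04 g.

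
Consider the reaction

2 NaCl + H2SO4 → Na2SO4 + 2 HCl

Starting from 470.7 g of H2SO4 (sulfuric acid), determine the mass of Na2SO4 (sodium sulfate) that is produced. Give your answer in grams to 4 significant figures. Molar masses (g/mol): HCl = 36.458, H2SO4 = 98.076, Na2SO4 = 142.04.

n(H2SO4) = 470.70 g / 98.076 g/mol = 4.7993 mol.
From the equation the H2SO4:Na2SO4 mole ratio is 1:1, so n(Na2SO4) = 4.7993 × 1/1 = 4.7993 mol.
Mass of Na2SO4 = 4.7993 mol × 142.04 g/mol = 681.70 g.

681.7 g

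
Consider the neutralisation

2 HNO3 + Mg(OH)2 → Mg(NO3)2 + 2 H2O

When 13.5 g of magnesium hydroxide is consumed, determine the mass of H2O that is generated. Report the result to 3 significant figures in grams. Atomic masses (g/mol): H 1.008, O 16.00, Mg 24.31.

M(Mg(OH)2) = 24.31 + 2(16.00) + 2(1.008) = 58.326 g/mol.
M(H2O) = 2(1.008) + 16.00 = 18.016 g/mol.
n(Mg(OH)2) = 13.50 g / 58.326 g/mol = 0.2315 mol.
From the equation the Mg(OH)2:H2O mole ratio is 1:2, so n(H2O) = 0.2315 × 2/1 = 0.4629 mol.
Mass of H2O = 0.4629 mol × 18.016 g/mol = 8.340 g.

8.34 g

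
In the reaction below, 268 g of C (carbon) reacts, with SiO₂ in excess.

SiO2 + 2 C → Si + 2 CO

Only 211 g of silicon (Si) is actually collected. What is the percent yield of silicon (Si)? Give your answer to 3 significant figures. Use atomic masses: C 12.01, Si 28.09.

M(C) = 12.01 g/mol.
M(Si) = 28.09 g/mol.
n(C) = 268.0 g / 12.01 g/mol = 22.31 mol.
From the equation the C:Si mole ratio is 2:1, so n(Si) = 22.31 × 1/2 = 11.16 mol.
Mass of Si = 11.16 mol × 28.09 g/mol = 313.4 g.
This is the theoretical yield. Percent yield = 211 g / 313.4 g × 100% = 67.32%.

67.3 %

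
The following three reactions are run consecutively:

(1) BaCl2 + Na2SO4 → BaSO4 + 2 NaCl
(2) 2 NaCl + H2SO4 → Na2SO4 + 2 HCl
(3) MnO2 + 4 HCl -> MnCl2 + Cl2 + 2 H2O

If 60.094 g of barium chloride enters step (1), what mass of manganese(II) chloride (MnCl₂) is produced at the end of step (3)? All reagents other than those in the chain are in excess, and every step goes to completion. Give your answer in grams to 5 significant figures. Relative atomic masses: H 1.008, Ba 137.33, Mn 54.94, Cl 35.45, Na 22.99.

18.158 g

M(BaCl2) = 137.33 + 2(35.45) = 208.23 g/mol.
M(MnCl2) = 54.94 + 2(35.45) = 125.84 g/mol.
n(BaCl2) = 60.094 / 208.23 = 0.288594 mol.
Reaction (1): BaCl2→NaCl ratio 1:2 ⇒ n(NaCl) = 0.577189 mol.
Reaction (2): NaCl→HCl ratio 2:2 ⇒ n(HCl) = 0.577189 mol.
Reaction (3): HCl→MnCl2 ratio 4:1 ⇒ n(MnCl2) = 0.144297 mol.
Mass of MnCl2 = 0.144297 × 125.84 = 18.1584 g.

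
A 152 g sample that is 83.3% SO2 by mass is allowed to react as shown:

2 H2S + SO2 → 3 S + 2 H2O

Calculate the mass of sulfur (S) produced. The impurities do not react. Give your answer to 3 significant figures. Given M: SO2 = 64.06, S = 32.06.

190 g

Mass of pure SO2 = 152 g × 0.833 = 126.6 g.
n(SO2) = 126.6 g / 64.06 g/mol = 1.977 mol.
From the equation the SO2:S mole ratio is 1:3, so n(S) = 1.977 × 3/1 = 5.930 mol.
Mass of S = 5.930 mol × 32.06 g/mol = 190.1 g.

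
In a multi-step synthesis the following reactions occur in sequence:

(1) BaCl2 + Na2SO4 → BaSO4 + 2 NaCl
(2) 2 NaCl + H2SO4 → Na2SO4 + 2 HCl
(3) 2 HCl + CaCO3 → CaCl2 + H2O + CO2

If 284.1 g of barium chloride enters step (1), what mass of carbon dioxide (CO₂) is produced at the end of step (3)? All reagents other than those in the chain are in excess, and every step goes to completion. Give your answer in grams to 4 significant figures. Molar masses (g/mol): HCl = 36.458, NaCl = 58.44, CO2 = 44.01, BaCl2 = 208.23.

60.05 g

n(BaCl2) = 284.1 / 208.23 = 1.3644 mol.
Reaction (1): BaCl2→NaCl ratio 1:2 ⇒ n(NaCl) = 2.7287 mol.
Reaction (2): NaCl→HCl ratio 2:2 ⇒ n(HCl) = 2.7287 mol.
Reaction (3): HCl→CO2 ratio 2:1 ⇒ n(CO2) = 1.3644 mol.
Mass of CO2 = 1.3644 × 44.01 = 60.045 g.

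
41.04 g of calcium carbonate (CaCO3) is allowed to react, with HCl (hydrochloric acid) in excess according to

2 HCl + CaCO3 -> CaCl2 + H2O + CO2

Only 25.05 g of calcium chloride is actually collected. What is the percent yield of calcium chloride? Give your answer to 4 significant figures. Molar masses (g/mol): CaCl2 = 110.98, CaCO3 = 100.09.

55.05 %

n(CaCO3) = 41.040 g / 100.09 g/mol = 0.41003 mol.
From the equation the CaCO3:CaCl2 mole ratio is 1:1, so n(CaCl2) = 0.41003 × 1/1 = 0.41003 mol.
Mass of CaCl2 = 0.41003 mol × 110.98 g/mol = 45.505 g.
This is the theoretical yield. Percent yield = 25.05 g / 45.505 g × 100% = 55.049%.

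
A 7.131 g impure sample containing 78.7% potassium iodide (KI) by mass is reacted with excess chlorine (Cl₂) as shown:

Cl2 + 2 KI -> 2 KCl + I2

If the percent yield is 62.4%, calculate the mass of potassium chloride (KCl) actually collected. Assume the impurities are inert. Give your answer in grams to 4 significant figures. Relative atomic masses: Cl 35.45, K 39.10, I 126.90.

1.573 g

Pure KI available = 7.131 g × 0.787 = 5.6121 g.
M(KI) = 39.10 + 126.90 = 166.00 g/mol.
M(KCl) = 39.10 + 35.45 = 74.55 g/mol.
n(KI) = 5.6121 g / 166.00 g/mol = 0.033808 mol.
From the equation the KI:KCl mole ratio is 2:2, so n(KCl) = 0.033808 × 2/2 = 0.033808 mol.
Mass of KCl = 0.033808 mol × 74.55 g/mol = 2.5204 g.
Actual mass collected = 2.5204 g × 0.624 = 1.5727 g.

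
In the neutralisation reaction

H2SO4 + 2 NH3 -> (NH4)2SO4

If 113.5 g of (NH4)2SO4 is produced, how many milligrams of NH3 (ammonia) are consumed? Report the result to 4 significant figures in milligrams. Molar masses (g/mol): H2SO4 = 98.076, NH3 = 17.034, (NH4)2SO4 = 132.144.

n((NH4)2SO4) = 113.50 g / 132.144 g/mol = 0.85891 mol.
From the equation the (NH4)2SO4:NH3 mole ratio is 1:2, so n(NH3) = 0.85891 × 2/1 = 1.7178 mol.
Mass of NH3 = 1.7178 mol × 17.034 g/mol = 29.261 g.
Converting to mg: 29.261 g = 29260 mg.

29260 mg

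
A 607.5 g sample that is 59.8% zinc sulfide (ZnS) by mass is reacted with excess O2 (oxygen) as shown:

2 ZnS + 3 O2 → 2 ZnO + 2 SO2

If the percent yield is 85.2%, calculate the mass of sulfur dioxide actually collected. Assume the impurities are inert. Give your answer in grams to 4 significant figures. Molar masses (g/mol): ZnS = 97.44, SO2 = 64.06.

Pure ZnS available = 607.5 g × 0.598 = 363.29 g.
n(ZnS) = 363.29 g / 97.44 g/mol = 3.7283 mol.
From the equation the ZnS:SO2 mole ratio is 2:2, so n(SO2) = 3.7283 × 2/2 = 3.7283 mol.
Mass of SO2 = 3.7283 mol × 64.06 g/mol = 238.83 g.
Actual mass collected = 238.83 g × 0.852 = 203.49 g.

203.5 g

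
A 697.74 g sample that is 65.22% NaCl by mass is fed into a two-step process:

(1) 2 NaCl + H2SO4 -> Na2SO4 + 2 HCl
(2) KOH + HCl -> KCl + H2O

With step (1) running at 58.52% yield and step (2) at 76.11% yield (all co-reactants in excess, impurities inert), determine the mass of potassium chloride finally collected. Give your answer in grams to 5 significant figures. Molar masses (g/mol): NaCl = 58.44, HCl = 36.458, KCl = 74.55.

Pure NaCl = 697.74 × 0.6522 = 455.066 g.
n(NaCl) = 455.066 / 58.44 = 7.78689 mol.
Step 1 (NaCl:HCl = 2:2): theoretical n(HCl) = 7.78689 mol; at 58.52% yield, n(HCl) = 4.55689 mol.
Step 2 (HCl:KCl = 1:1): theoretical n(KCl) = 4.55689 mol, so theoretical mass = 4.55689 × 74.55 = 339.716 g.
At 76.11% yield, actual mass of KCl = 339.716 × 0.7611 = 258.558 g.

258.56 g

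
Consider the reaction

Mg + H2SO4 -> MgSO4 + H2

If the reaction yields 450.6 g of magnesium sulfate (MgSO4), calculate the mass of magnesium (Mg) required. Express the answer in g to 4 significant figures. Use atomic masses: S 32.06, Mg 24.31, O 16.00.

M(MgSO4) = 24.31 + 32.06 + 4(16.00) = 120.37 g/mol.
M(Mg) = 24.31 g/mol.
n(MgSO4) = 450.60 g / 120.37 g/mol = 3.7435 mol.
From the equation the MgSO4:Mg mole ratio is 1:1, so n(Mg) = 3.7435 × 1/1 = 3.7435 mol.
Mass of Mg = 3.7435 mol × 24.31 g/mol = 91.003 g.

91.00 g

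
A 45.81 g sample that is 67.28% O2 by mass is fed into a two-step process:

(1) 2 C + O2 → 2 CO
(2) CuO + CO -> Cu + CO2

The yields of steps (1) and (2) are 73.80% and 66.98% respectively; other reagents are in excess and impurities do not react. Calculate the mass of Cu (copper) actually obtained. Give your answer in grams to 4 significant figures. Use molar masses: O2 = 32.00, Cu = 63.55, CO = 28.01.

Pure O2 = 45.81 × 0.6728 = 30.821 g.
n(O2) = 30.821 / 32.00 = 0.96316 mol.
Step 1 (O2:CO = 1:2): theoretical n(CO) = 1.9263 mol; at 73.80% yield, n(CO) = 1.4216 mol.
Step 2 (CO:Cu = 1:1): theoretical n(Cu) = 1.4216 mol, so theoretical mass = 1.4216 × 63.55 = 90.344 g.
At 66.98% yield, actual mass of Cu = 90.344 × 0.6698 = 60.512 g.

60.51 g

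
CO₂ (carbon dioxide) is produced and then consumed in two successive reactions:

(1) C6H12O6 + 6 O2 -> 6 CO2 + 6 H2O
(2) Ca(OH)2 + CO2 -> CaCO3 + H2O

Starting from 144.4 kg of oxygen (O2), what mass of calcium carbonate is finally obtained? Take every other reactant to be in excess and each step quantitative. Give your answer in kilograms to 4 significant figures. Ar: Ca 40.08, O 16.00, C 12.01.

M(O2) = 2(16.00) = 32.00 g/mol.
M(CaCO3) = 40.08 + 12.01 + 3(16.00) = 100.09 g/mol.
144.4 kg = 144400 g.
n(O2) = 144400 / 32.00 = 4512.5 mol.
Step 1 gives a 6:6 ratio of O2 to CO2, so n(CO2) = 4512.5 mol.
In step 2 the CO2:CaCO3 ratio is 1:1, so n(CaCO3) = 4512.5 mol.
Mass of CaCO3 = 4512.5 × 100.09 = 451660 g = 451.7 kg.

451.7 kg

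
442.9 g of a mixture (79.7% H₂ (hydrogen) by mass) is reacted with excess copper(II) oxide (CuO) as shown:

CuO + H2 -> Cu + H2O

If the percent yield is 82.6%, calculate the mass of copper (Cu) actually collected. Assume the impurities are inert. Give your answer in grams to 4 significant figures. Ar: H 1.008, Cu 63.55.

9191 g

Pure H2 available = 442.9 g × 0.797 = 352.99 g.
M(H2) = 2(1.008) = 2.016 g/mol.
M(Cu) = 63.55 g/mol.
n(H2) = 352.99 g / 2.016 g/mol = 175.09 mol.
From the equation the H2:Cu mole ratio is 1:1, so n(Cu) = 175.09 × 1/1 = 175.09 mol.
Mass of Cu = 175.09 mol × 63.55 g/mol = 11127 g.
Actual mass collected = 11127 g × 0.826 = 9191.1 g.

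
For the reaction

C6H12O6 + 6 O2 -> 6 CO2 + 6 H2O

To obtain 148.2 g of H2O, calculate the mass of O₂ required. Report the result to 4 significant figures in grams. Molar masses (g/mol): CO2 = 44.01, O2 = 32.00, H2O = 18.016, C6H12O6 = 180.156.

n(H2O) = 148.20 g / 18.016 g/mol = 8.2260 mol.
From the equation the H2O:O2 mole ratio is 6:6, so n(O2) = 8.2260 × 6/6 = 8.2260 mol.
Mass of O2 = 8.2260 mol × 32.00 g/mol = 263.23 g.

263.2 g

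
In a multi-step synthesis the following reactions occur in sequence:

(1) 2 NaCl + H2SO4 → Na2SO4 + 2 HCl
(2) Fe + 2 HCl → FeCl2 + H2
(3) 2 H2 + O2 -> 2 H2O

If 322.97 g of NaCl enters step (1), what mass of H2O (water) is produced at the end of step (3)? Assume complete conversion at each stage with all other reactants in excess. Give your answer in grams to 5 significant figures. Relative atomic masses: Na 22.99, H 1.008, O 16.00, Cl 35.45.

M(NaCl) = 22.99 + 35.45 = 58.44 g/mol.
M(H2O) = 2(1.008) + 16.00 = 18.016 g/mol.
n(NaCl) = 322.97 / 58.44 = 5.52652 mol.
Reaction (1): NaCl→HCl ratio 2:2 ⇒ n(HCl) = 5.52652 mol.
Reaction (2): HCl→H2 ratio 2:1 ⇒ n(H2) = 2.76326 mol.
Reaction (3): H2→H2O ratio 2:2 ⇒ n(H2O) = 2.76326 mol.
Mass of H2O = 2.76326 × 18.016 = 49.7829 g.

49.783 g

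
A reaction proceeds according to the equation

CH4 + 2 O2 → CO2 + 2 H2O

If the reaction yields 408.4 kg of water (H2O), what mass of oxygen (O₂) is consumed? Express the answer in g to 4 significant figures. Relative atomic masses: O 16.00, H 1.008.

725400 g

M(H2O) = 2(1.008) + 16.00 = 18.016 g/mol.
M(O2) = 2(16.00) = 32.00 g/mol.
Convert: 408.4 kg = 408400 g.
n(H2O) = 408400 g / 18.016 g/mol = 22669 mol.
From the equation the H2O:O2 mole ratio is 2:2, so n(O2) = 22669 × 2/2 = 22669 mol.
Mass of O2 = 22669 mol × 32.00 g/mol = 725400 g.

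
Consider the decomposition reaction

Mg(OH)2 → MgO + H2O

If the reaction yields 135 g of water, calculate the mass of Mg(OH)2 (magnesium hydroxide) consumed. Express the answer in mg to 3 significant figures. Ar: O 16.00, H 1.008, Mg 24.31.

437000 mg

M(H2O) = 2(1.008) + 16.00 = 18.016 g/mol.
M(Mg(OH)2) = 24.31 + 2(16.00) + 2(1.008) = 58.326 g/mol.
n(H2O) = 135.0 g / 18.016 g/mol = 7.493 mol.
From the equation the H2O:Mg(OH)2 mole ratio is 1:1, so n(Mg(OH)2) = 7.493 × 1/1 = 7.493 mol.
Mass of Mg(OH)2 = 7.493 mol × 58.326 g/mol = 437.1 g.
Converting to mg: 437.1 g = 437000 mg.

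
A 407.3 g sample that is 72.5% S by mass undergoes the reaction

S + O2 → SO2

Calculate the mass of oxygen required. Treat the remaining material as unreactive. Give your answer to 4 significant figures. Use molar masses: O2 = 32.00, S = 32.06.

294.7 g

Mass of pure S = 407.3 g × 0.725 = 295.29 g.
n(S) = 295.29 g / 32.06 g/mol = 9.2106 mol.
From the equation the S:O2 mole ratio is 1:1, so n(O2) = 9.2106 × 1/1 = 9.2106 mol.
Mass of O2 = 9.2106 mol × 32.00 g/mol = 294.74 g.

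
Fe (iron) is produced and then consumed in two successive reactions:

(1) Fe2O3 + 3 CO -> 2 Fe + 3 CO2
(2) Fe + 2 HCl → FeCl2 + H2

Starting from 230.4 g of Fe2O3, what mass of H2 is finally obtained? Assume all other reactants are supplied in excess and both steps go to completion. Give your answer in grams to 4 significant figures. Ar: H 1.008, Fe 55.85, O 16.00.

M(Fe2O3) = 2(55.85) + 3(16.00) = 159.70 g/mol.
M(H2) = 2(1.008) = 2.016 g/mol.
n(Fe2O3) = 230.40 / 159.70 = 1.4427 mol.
Step 1 gives a 1:2 ratio of Fe2O3 to Fe, so n(Fe) = 2.8854 mol.
In step 2 the Fe:H2 ratio is 1:1, so n(H2) = 2.8854 mol.
Mass of H2 = 2.8854 × 2.016 = 5.8170 g.

5.817 g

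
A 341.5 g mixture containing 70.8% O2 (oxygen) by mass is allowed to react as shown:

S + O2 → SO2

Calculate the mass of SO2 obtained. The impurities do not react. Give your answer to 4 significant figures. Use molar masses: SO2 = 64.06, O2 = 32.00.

Mass of pure O2 = 341.5 g × 0.708 = 241.78 g.
n(O2) = 241.78 g / 32.00 g/mol = 7.5557 mol.
From the equation the O2:SO2 mole ratio is 1:1, so n(SO2) = 7.5557 × 1/1 = 7.5557 mol.
Mass of SO2 = 7.5557 mol × 64.06 g/mol = 484.02 g.

484.0 g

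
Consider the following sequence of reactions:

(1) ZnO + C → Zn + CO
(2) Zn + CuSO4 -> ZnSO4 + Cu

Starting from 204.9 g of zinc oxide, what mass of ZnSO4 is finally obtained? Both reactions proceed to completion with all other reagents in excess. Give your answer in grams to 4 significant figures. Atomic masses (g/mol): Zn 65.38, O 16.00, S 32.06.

406.5 g

M(ZnO) = 65.38 + 16.00 = 81.38 g/mol.
M(ZnSO4) = 65.38 + 32.06 + 4(16.00) = 161.44 g/mol.
n(ZnO) = 204.90 / 81.38 = 2.5178 mol.
Step 1 gives a 1:1 ratio of ZnO to Zn, so n(Zn) = 2.5178 mol.
In step 2 the Zn:ZnSO4 ratio is 1:1, so n(ZnSO4) = 2.5178 mol.
Mass of ZnSO4 = 2.5178 × 161.44 = 406.48 g.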